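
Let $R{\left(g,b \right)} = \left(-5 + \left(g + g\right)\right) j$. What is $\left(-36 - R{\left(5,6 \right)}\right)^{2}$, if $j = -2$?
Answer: $676$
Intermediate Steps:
$R{\left(g,b \right)} = 10 - 4 g$ ($R{\left(g,b \right)} = \left(-5 + \left(g + g\right)\right) \left(-2\right) = \left(-5 + 2 g\right) \left(-2\right) = 10 - 4 g$)
$\left(-36 - R{\left(5,6 \right)}\right)^{2} = \left(-36 - \left(10 - 20\right)\right)^{2} = \left(-36 - -10\right)^{2} = \left(-36 + 10\right)^{2} = \left(-26\right)^{2} = 676$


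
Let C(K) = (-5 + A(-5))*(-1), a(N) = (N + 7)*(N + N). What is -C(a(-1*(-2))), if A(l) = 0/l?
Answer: -5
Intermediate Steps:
A(l) = 0
a(N) = 2*N*(7 + N) (a(N) = (7 + N)*(2*N) = 2*N*(7 + N))
C(K) = 5 (C(K) = (-5 + 0)*(-1) = -5*(-1) = 5)
-C(a(-1*(-2))) = -1*5 = -5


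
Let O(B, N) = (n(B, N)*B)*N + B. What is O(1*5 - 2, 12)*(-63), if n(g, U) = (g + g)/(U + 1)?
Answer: -16065/13 ≈ -1235.8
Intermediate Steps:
n(g, U) = 2*g/(1 + U) (n(g, U) = (2*g)/(1 + U) = 2*g/(1 + U))
O(B, N) = B + 2*N*B²/(1 + N) (O(B, N) = ((2*B/(1 + N))*B)*N + B = (2*B²/(1 + N))*N + B = 2*N*B²/(1 + N) + B = B + 2*N*B²/(1 + N))
O(1*5 - 2, 12)*(-63) = ((1*5 - 2)*(1 + 12 + 2*(1*5 - 2)*12)/(1 + 12))*(-63) = ((5 - 2)*(1 + 12 + 2*(5 - 2)*12)/13)*(-63) = (3*(1/13)*(1 + 12 + 2*3*12))*(-63) = (3*(1/13)*(1 + 12 + 72))*(-63) = (3*(1/13)*85)*(-63) = (255/13)*(-63) = -16065/13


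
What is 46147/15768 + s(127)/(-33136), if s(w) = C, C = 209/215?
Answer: 2162888209/739046160 ≈ 2.9266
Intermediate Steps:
C = 209/215 (C = 209*(1/215) = 209/215 ≈ 0.97209)
s(w) = 209/215
46147/15768 + s(127)/(-33136) = 46147/15768 + (209/215)/(-33136) = 46147*(1/15768) + (209/215)*(-1/33136) = 46147/15768 - 11/374960 = 2162888209/739046160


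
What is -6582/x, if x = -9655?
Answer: 6582/9655 ≈ 0.68172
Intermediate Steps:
-6582/x = -6582/(-9655) = -6582*(-1/9655) = 6582/9655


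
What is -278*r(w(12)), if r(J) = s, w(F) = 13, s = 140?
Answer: -38920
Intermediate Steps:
r(J) = 140
-278*r(w(12)) = -278*140 = -38920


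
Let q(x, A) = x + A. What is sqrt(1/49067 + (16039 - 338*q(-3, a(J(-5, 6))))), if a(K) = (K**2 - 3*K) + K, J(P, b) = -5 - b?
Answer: I*sqrt(75311212417342)/49067 ≈ 176.86*I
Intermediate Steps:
a(K) = K**2 - 2*K
q(x, A) = A + x
sqrt(1/49067 + (16039 - 338*q(-3, a(J(-5, 6))))) = sqrt(1/49067 + (16039 - 338*((-5 - 1*6)*(-2 + (-5 - 1*6)) - 3))) = sqrt(1/49067 + (16039 - 338*((-5 - 6)*(-2 + (-5 - 6)) - 3))) = sqrt(1/49067 + (16039 - 338*(-11*(-2 - 11) - 3))) = sqrt(1/49067 + (16039 - 338*(-11*(-13) - 3))) = sqrt(1/49067 + (16039 - 338*(143 - 3))) = sqrt(1/49067 + (16039 - 338*140)) = sqrt(1/49067 + (16039 - 1*47320)) = sqrt(1/49067 + (16039 - 47320)) = sqrt(1/49067 - 31281) = sqrt(-1534864826/49067) = I*sqrt(75311212417342)/49067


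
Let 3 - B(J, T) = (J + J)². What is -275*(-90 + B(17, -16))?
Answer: 341825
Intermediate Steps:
B(J, T) = 3 - 4*J² (B(J, T) = 3 - (J + J)² = 3 - (2*J)² = 3 - 4*J²)
-275*(-90 + B(17, -16)) = -275*(-90 + (3 - 4*17²)) = -275*(-90 + (3 - 4*289)) = -275*(-90 + (3 - 1156)) = -275*(-90 - 1153) = -275*(-1243) = 341825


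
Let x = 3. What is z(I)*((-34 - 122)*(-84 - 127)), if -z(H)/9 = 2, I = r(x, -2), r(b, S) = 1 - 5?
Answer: -592488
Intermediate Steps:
r(b, S) = -4
I = -4
z(H) = -18 (z(H) = -9*2 = -18)
z(I)*((-34 - 122)*(-84 - 127)) = -18*(-34 - 122)*(-84 - 127) = -(-2808)*(-211) = -18*32916 = -592488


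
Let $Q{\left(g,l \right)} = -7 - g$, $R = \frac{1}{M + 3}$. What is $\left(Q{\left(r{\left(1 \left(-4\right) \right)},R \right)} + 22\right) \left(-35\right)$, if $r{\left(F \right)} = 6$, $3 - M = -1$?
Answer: $-315$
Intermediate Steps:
$M = 4$ ($M = 3 - -1 = 3 + 1 = 4$)
$R = \frac{1}{7}$ ($R = \frac{1}{4 + 3} = \frac{1}{7} \approx 0.14286$)
$\left(Q{\left(r{\left(1 \left(-4\right) \right)},R \right)} + 22\right) \left(-35\right) = \left(\left(-7 - 6\right) + 22\right) \left(-35\right) = \left(-13 + 22\right) \left(-35\right) = 9 \left(-35\right) = -315$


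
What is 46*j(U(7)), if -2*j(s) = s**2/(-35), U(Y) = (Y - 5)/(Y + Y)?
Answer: 23/1715 ≈ 0.013411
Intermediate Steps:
U(Y) = (-5 + Y)/(2*Y) (U(Y) = (-5 + Y)/((2*Y)) = (-5 + Y)*(1/(2*Y)) = (-5 + Y)/(2*Y))
j(s) = s**2/70 (j(s) = -s**2/(2*(-35)) = -s**2*(-1)/(2*35) = -(-1)*s**2/70 = s**2/70)
46*j(U(7)) = 46*(((1/2)*(-5 + 7)/7)**2/70) = 46*(((1/2)*(1/7)*2)**2/70) = 46*((1/7)**2/70) = 46*((1/70)*(1/49)) = 46*(1/3430) = 23/1715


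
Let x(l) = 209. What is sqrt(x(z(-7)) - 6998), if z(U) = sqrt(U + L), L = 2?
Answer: I*sqrt(6789) ≈ 82.395*I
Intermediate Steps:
z(U) = sqrt(2 + U) (z(U) = sqrt(U + 2) = sqrt(2 + U))
sqrt(x(z(-7)) - 6998) = sqrt(209 - 6998) = sqrt(-6789) = I*sqrt(6789)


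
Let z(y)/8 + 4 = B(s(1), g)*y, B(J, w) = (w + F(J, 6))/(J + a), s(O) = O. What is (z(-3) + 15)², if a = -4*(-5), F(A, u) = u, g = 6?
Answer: 46225/49 ≈ 943.37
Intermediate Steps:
a = 20
B(J, w) = (6 + w)/(20 + J) (B(J, w) = (w + 6)/(J + 20) = (6 + w)/(20 + J))
z(y) = -32 + 32*y/7 (z(y) = -32 + 8*(((6 + 6)/(20 + 1))*y) = -32 + 8*((12/21)*y) = -32 + 8*(((1/21)*12)*y) = -32 + 8*(4*y/7) = -32 + 32*y/7)
(z(-3) + 15)² = ((-32 + (32/7)*(-3)) + 15)² = ((-32 - 96/7) + 15)² = (-320/7 + 15)² = (-215/7)² = 46225/49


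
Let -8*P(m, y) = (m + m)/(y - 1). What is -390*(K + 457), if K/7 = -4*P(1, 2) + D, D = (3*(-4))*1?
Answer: -148200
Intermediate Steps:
P(m, y) = -m/(4*(-1 + y)) (P(m, y) = -(m + m)/(8*(y - 1)) = -2*m/(8*(-1 + y)) = -m/(4*(-1 + y)))
D = -12 (D = -12*1 = -12)
K = -77 (K = 7*(-(-4)/(-4 + 4*2) - 12) = 7*(-(-4)/(-4 + 8) - 12) = 7*(-(-4)/4 - 12) = 7*(-4*(-¼) - 12) = 7*(1 - 12) = 7*(-11) = -77)
-390*(K + 457) = -390*(-77 + 457) = -390*380 = -148200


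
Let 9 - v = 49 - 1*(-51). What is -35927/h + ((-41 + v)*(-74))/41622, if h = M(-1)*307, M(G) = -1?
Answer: 249725395/2129659 ≈ 117.26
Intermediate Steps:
h = -307 (h = -1*307 = -307)
v = -91 (v = 9 - (49 - 1*(-51)) = 9 - (49 + 51) = 9 - 1*100 = 9 - 100 = -91)
-35927/h + ((-41 + v)*(-74))/41622 = -35927/(-307) + ((-41 - 91)*(-74))/41622 = -35927*(-1/307) - 132*(-74)*(1/41622) = 35927/307 + 9768*(1/41622) = 35927/307 + 1628/6937 = 249725395/2129659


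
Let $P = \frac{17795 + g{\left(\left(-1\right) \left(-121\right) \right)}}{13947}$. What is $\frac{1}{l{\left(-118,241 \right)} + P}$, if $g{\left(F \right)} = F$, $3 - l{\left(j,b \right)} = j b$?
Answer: $\frac{4649}{132228181} \approx 3.5159 \cdot 10^{-5}$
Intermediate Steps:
$l{\left(j,b \right)} = 3 - b j$ ($l{\left(j,b \right)} = 3 - j b = 3 - b j$)
$P = \frac{5972}{4649}$ ($P = \frac{17795 - -121}{13947} = \left(17795 + 121\right) \frac{1}{13947} = 17916 \cdot \frac{1}{13947} = \frac{5972}{4649} \approx 1.2846$)
$\frac{1}{l{\left(-118,241 \right)} + P} = \frac{1}{\left(3 - 241 \left(-118\right)\right) + \frac{5972}{4649}} = \frac{1}{\left(3 + 28438\right) + \frac{5972}{4649}} = \frac{1}{28441 + \frac{5972}{4649}} = \frac{1}{\frac{132228181}{4649}} = \frac{4649}{132228181}$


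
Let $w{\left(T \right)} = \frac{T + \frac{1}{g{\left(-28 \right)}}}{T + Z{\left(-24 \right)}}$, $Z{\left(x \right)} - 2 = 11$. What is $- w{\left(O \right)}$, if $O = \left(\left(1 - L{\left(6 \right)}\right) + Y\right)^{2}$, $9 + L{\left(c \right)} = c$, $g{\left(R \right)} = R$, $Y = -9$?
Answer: $- \frac{699}{1064} \approx -0.65695$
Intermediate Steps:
$Z{\left(x \right)} = 13$ ($Z{\left(x \right)} = 2 + 11 = 13$)
$L{\left(c \right)} = -9 + c$
$O = 25$ ($O = \left(\left(1 - \left(-9 + 6\right)\right) - 9\right)^{2} = \left(\left(1 - -3\right) - 9\right)^{2} = \left(\left(1 + 3\right) - 9\right)^{2} = \left(4 - 9\right)^{2} = \left(-5\right)^{2} = 25$)
$w{\left(T \right)} = \frac{- \frac{1}{28} + T}{13 + T}$ ($w{\left(T \right)} = \frac{T + \frac{1}{-28}}{T + 13} = \frac{T - \frac{1}{28}}{13 + T} = \frac{- \frac{1}{28} + T}{13 + T}$)
$- w{\left(O \right)} = - \frac{- \frac{1}{28} + 25}{13 + 25} = - \frac{699}{38 \cdot 28} = \left(-1\right) \frac{699}{1064} = - \frac{699}{1064}$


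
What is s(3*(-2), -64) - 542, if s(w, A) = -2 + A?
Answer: -608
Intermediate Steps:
s(3*(-2), -64) - 542 = (-2 - 64) - 542 = -66 - 542 = -608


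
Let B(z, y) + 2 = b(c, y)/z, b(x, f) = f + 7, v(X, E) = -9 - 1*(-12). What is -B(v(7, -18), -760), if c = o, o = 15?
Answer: 253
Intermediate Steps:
c = 15
v(X, E) = 3 (v(X, E) = -9 + 12 = 3)
b(x, f) = 7 + f
B(z, y) = -2 + (7 + y)/z
-B(v(7, -18), -760) = -(7 - 760 - 2*3)/3 = -(7 - 760 - 6)/3 = -(-759)/3 = -1*(-253) = 253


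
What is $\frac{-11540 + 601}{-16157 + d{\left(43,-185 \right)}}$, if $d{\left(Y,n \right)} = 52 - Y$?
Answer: $\frac{10939}{16148} \approx 0.67742$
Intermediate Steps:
$\frac{-11540 + 601}{-16157 + d{\left(43,-185 \right)}} = \frac{-11540 + 601}{-16157 + \left(52 - 43\right)} = - \frac{10939}{-16157 + \left(52 - 43\right)} = - \frac{10939}{-16157 + 9} = - \frac{10939}{-16148} = \left(-10939\right) \left(- \frac{1}{16148}\right) = \frac{10939}{16148}$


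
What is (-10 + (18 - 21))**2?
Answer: 169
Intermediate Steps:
(-10 + (18 - 21))**2 = (-10 - 3)**2 = (-13)**2 = 169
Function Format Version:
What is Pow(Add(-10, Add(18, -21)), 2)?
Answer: 169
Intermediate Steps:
Pow(Add(-10, Add(18, -21)), 2) = Pow(Add(-10, -3), 2) = Pow(-13, 2) = 169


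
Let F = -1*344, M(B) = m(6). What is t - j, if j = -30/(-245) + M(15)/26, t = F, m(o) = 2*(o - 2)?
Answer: -219402/637 ≈ -344.43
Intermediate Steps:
m(o) = -4 + 2*o (m(o) = 2*(-2 + o) = -4 + 2*o)
M(B) = 8 (M(B) = -4 + 2*6 = -4 + 12 = 8)
F = -344
t = -344
j = 274/637 (j = -30/(-245) + 8/26 = -30*(-1/245) + 8*(1/26) = 6/49 + 4/13 = 274/637 ≈ 0.43014)
t - j = -344 - 1*274/637 = -344 - 274/637 = -219402/637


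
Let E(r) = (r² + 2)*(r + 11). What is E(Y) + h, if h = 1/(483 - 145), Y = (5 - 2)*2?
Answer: 218349/338 ≈ 646.00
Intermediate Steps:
Y = 6 (Y = 3*2 = 6)
h = 1/338 ≈ 0.0029586
E(r) = (2 + r²)*(11 + r)
E(Y) + h = (22 + 6³ + 2*6 + 11*6²) + 1/338 = (22 + 216 + 12 + 11*36) + 1/338 = (22 + 216 + 12 + 396) + 1/338 = 646 + 1/338 = 218349/338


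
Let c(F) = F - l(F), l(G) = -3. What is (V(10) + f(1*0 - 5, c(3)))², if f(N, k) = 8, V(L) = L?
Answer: 324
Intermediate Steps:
c(F) = 3 + F (c(F) = F - 1*(-3) = F + 3 = 3 + F)
(V(10) + f(1*0 - 5, c(3)))² = (10 + 8)² = 18² = 324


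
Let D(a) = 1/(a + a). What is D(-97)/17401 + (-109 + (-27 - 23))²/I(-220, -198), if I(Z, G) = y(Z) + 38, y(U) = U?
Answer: -21335862074/153598627 ≈ -138.91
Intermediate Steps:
I(Z, G) = 38 + Z (I(Z, G) = Z + 38 = 38 + Z)
D(a) = 1/(2*a)
D(-97)/17401 + (-109 + (-27 - 23))²/I(-220, -198) = ((½)/(-97))/17401 + (-109 + (-27 - 23))²/(38 - 220) = ((½)*(-1/97))*(1/17401) + (-109 - 50)²/(-182) = -1/194*1/17401 + (-159)²*(-1/182) = -1/3375794 + 25281*(-1/182) = -1/3375794 - 25281/182 = -21335862074/153598627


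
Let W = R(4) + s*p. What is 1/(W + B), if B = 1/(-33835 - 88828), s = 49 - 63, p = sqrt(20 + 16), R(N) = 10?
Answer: -122663/9077063 ≈ -0.013514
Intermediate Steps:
p = 6 (p = sqrt(36) = 6)
s = -14
B = -1/122663 (B = 1/(-122663) = -1/122663 ≈ -8.1524e-6)
W = -74 (W = 10 - 14*6 = 10 - 84 = -74)
1/(W + B) = 1/(-74 - 1/122663) = 1/(-9077063/122663) = -122663/9077063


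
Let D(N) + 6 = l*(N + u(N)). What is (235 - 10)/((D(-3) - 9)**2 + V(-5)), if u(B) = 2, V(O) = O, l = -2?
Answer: 225/164 ≈ 1.3720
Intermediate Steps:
D(N) = -10 - 2*N (D(N) = -6 - 2*(N + 2) = -6 - 2*(2 + N) = -6 + (-4 - 2*N) = -10 - 2*N)
(235 - 10)/((D(-3) - 9)**2 + V(-5)) = (235 - 10)/(((-10 - 2*(-3)) - 9)**2 - 5) = 225/(((-10 + 6) - 9)**2 - 5) = 225/((-4 - 9)**2 - 5) = 225/((-13)**2 - 5) = 225/(169 - 5) = 225/164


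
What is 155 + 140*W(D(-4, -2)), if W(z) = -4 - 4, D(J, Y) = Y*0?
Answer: -965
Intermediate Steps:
D(J, Y) = 0
W(z) = -8
155 + 140*W(D(-4, -2)) = 155 + 140*(-8) = 155 - 1120 = -965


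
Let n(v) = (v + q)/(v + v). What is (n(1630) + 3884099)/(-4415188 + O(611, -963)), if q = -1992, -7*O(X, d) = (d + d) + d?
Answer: -44317568323/50372586010 ≈ -0.87980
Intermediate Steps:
O(X, d) = -3*d/7 (O(X, d) = -((d + d) + d)/7 = -(2*d + d)/7 = -3*d/7)
n(v) = (-1992 + v)/(2*v) (n(v) = (v - 1992)/(v + v) = (-1992 + v)/((2*v)) = (-1992 + v)*(1/(2*v)) = (-1992 + v)/(2*v))
(n(1630) + 3884099)/(-4415188 + O(611, -963)) = ((½)*(-1992 + 1630)/1630 + 3884099)/(-4415188 - 3/7*(-963)) = ((½)*(1/1630)*(-362) + 3884099)/(-4415188 + 2889/7) = (-181/1630 + 3884099)/(-30903427/7) = (6331081189/1630)*(-7/30903427) = -44317568323/50372586010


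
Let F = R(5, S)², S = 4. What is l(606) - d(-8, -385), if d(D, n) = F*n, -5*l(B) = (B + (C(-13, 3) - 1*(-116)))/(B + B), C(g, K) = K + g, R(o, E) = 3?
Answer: 5249297/1515 ≈ 3464.9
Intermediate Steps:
F = 9 (F = 3² = 9)
l(B) = -(106 + B)/(10*B) (l(B) = -(B + ((3 - 13) - 1*(-116)))/(5*(B + B)) = -(B + (-10 + 116))/(5*(2*B)) = -(B + 106)*1/(2*B)/5 = -(106 + B)*1/(2*B)/5 = -(106 + B)/(10*B))
d(D, n) = 9*n
l(606) - d(-8, -385) = (⅒)*(-106 - 1*606)/606 - 9*(-385) = (⅒)*(1/606)*(-106 - 606) - 1*(-3465) = (⅒)*(1/606)*(-712) + 3465 = -178/1515 + 3465 = 5249297/1515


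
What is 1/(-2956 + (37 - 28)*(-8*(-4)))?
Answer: -1/2668 ≈ -0.00037481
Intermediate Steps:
1/(-2956 + (37 - 28)*(-8*(-4))) = 1/(-2956 + 9*32) = 1/(-2956 + 288) = 1/(-2668) = -1/2668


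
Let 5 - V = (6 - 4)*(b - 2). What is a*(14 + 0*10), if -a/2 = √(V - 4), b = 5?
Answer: -28*I*√5 ≈ -62.61*I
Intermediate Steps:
V = -1 (V = 5 - (6 - 4)*(5 - 2) = 5 - 2*3 = 5 - 1*6 = 5 - 6 = -1)
a = -2*I*√5 (a = -2*√(-1 - 4) = -2*I*√5 ≈ -4.4721*I)
a*(14 + 0*10) = (-2*I*√5)*(14 + 0*10) = (-2*I*√5)*(14 + 0) = -2*I*√5*14 = -28*I*√5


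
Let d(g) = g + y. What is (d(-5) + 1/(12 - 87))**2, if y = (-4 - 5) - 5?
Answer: 2033476/5625 ≈ 361.51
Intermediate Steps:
y = -14 (y = -9 - 5 = -14)
d(g) = -14 + g (d(g) = g - 14 = -14 + g)
(d(-5) + 1/(12 - 87))**2 = ((-14 - 5) + 1/(12 - 87))**2 = (-19 + 1/(-75))**2 = (-19 - 1/75)**2 = (-1426/75)**2 = 2033476/5625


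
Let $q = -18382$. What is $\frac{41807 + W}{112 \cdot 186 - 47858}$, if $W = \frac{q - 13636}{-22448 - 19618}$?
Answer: $- \frac{439671320}{284218929} \approx -1.5469$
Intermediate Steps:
$W = \frac{16009}{21033}$ ($W = \frac{-18382 - 13636}{-22448 - 19618} = - \frac{32018}{-42066} = \left(-32018\right) \left(- \frac{1}{42066}\right) = \frac{16009}{21033} \approx 0.76114$)
$\frac{41807 + W}{112 \cdot 186 - 47858} = \frac{41807 + \frac{16009}{21033}}{112 \cdot 186 - 47858} = \frac{879342640}{21033 \left(20832 - 47858\right)} = \frac{879342640}{21033 \left(-27026\right)} = \frac{879342640}{21033} \left(- \frac{1}{27026}\right) = - \frac{439671320}{284218929}$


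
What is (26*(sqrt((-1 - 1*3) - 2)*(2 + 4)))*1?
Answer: 156*I*sqrt(6) ≈ 382.12*I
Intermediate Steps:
(26*(sqrt((-1 - 1*3) - 2)*(2 + 4)))*1 = (26*(sqrt((-1 - 3) - 2)*6))*1 = (26*(sqrt(-4 - 2)*6))*1 = (26*(sqrt(-6)*6))*1 = (26*((I*sqrt(6))*6))*1 = (26*(6*I*sqrt(6)))*1 = (156*I*sqrt(6))*1 = 156*I*sqrt(6)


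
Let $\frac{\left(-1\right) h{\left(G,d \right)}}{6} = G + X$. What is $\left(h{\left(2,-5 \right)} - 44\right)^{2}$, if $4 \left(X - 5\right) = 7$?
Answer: $\frac{37249}{4} \approx 9312.3$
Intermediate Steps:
$X = \frac{27}{4}$ ($X = 5 + \frac{1}{4} \cdot 7 = 5 + \frac{7}{4} = \frac{27}{4} \approx 6.75$)
$h{\left(G,d \right)} = - \frac{81}{2} - 6 G$ ($h{\left(G,d \right)} = - 6 \left(G + \frac{27}{4}\right) = - 6 \left(\frac{27}{4} + G\right) = - \frac{81}{2} - 6 G$)
$\left(h{\left(2,-5 \right)} - 44\right)^{2} = \left(\left(- \frac{81}{2} - 12\right) - 44\right)^{2} = \left(- \frac{105}{2} - 44\right)^{2} = \left(- \frac{193}{2}\right)^{2} = \frac{37249}{4}$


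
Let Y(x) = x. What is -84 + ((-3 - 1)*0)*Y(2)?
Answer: -84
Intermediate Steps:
-84 + ((-3 - 1)*0)*Y(2) = -84 + ((-3 - 1)*0)*2 = -84 - 4*0*2 = -84 + 0*2 = -84 + 0 = -84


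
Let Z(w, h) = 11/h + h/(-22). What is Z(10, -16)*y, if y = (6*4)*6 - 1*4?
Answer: 245/44 ≈ 5.5682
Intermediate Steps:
Z(w, h) = 11/h - h/22 (Z(w, h) = 11/h + h*(-1/22) = 11/h - h/22)
y = 140 (y = 24*6 - 4 = 144 - 4 = 140)
Z(10, -16)*y = (11/(-16) - 1/22*(-16))*140 = (11*(-1/16) + 8/11)*140 = (-11/16 + 8/11)*140 = (7/176)*140 = 245/44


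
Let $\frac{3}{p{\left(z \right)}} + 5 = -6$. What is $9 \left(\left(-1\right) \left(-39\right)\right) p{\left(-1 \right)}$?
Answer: $- \frac{1053}{11} \approx -95.727$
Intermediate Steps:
$p{\left(z \right)} = - \frac{3}{11}$ ($p{\left(z \right)} = \frac{3}{-5 - 6} = \frac{3}{-11} = 3 \left(- \frac{1}{11}\right) = - \frac{3}{11}$)
$9 \left(\left(-1\right) \left(-39\right)\right) p{\left(-1 \right)} = 9 \left(\left(-1\right) \left(-39\right)\right) \left(- \frac{3}{11}\right) = 9 \cdot 39 \left(- \frac{3}{11}\right) = 351 \left(- \frac{3}{11}\right) = - \frac{1053}{11}$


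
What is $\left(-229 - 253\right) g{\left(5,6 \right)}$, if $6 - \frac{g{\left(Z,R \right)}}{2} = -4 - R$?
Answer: $-15424$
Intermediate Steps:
$g{\left(Z,R \right)} = 20 + 2 R$ ($g{\left(Z,R \right)} = 12 - 2 \left(-4 - R\right) = 12 + \left(8 + 2 R\right) = 20 + 2 R$)
$\left(-229 - 253\right) g{\left(5,6 \right)} = \left(-229 - 253\right) \left(20 + 2 \cdot 6\right) = - 482 \left(20 + 12\right) = \left(-482\right) 32 = -15424$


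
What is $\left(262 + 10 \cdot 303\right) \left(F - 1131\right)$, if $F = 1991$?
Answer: $2831120$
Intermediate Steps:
$\left(262 + 10 \cdot 303\right) \left(F - 1131\right) = \left(262 + 10 \cdot 303\right) \left(1991 - 1131\right) = \left(262 + 3030\right) 860 = 3292 \cdot 860 = 2831120$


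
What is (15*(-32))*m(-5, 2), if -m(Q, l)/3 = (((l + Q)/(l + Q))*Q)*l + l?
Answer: -11520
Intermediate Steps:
m(Q, l) = -3*l - 3*Q*l (m(Q, l) = -3*((((l + Q)/(l + Q))*Q)*l + l) = -3*((((Q + l)/(Q + l))*Q)*l + l) = -3*((1*Q)*l + l) = -3*(Q*l + l) = -3*(l + Q*l) = -3*l - 3*Q*l)
(15*(-32))*m(-5, 2) = (15*(-32))*(-3*2*(1 - 5)) = -(-1440)*2*(-4) = -480*24 = -11520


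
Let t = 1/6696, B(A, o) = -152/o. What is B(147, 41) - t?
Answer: -1017833/274536 ≈ -3.7075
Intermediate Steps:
t = 1/6696 ≈ 0.00014934
B(147, 41) - t = -152/41 - 1*1/6696 = -152*1/41 - 1/6696 = -152/41 - 1/6696 = -1017833/274536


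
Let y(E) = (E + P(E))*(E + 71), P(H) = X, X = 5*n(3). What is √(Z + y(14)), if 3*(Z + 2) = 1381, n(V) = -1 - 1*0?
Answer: √11010/3 ≈ 34.976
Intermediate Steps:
n(V) = -1 (n(V) = -1 + 0 = -1)
Z = 1375/3 (Z = -2 + (⅓)*1381 = -2 + 1381/3 = 1375/3 ≈ 458.33)
X = -5 (X = 5*(-1) = -5)
P(H) = -5
y(E) = (-5 + E)*(71 + E) (y(E) = (E - 5)*(E + 71) = (-5 + E)*(71 + E))
√(Z + y(14)) = √(1375/3 + (-355 + 14² + 66*14)) = √(1375/3 + (-355 + 196 + 924)) = √(1375/3 + 765) = √(3670/3) = √11010/3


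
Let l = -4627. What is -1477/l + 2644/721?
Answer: 1899815/476581 ≈ 3.9863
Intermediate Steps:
-1477/l + 2644/721 = -1477/(-4627) + 2644/721 = -1477*(-1/4627) + 2644*(1/721) = 211/661 + 2644/721 = 1899815/476581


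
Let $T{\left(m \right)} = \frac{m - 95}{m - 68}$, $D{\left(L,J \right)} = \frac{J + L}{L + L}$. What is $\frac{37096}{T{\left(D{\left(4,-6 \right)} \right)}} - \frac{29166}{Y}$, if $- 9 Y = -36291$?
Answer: $\frac{40825166146}{1536319} \approx 26573.0$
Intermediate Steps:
$Y = \frac{12097}{3}$ ($Y = \left(- \frac{1}{9}\right) \left(-36291\right) = \frac{12097}{3} \approx 4032.3$)
$D{\left(L,J \right)} = \frac{J + L}{2 L}$
$T{\left(m \right)} = \frac{-95 + m}{-68 + m}$
$\frac{37096}{T{\left(D{\left(4,-6 \right)} \right)}} - \frac{29166}{Y} = \frac{37096}{\frac{1}{-68 + \frac{-6 + 4}{2 \cdot 4}} \left(-95 + \frac{-6 + 4}{2 \cdot 4}\right)} - \frac{29166}{\frac{12097}{3}} = \frac{37096}{\frac{1}{-68 + \frac{1}{2} \cdot \frac{1}{4} \left(-2\right)} \left(-95 + \frac{1}{2} \cdot \frac{1}{4} \left(-2\right)\right)} - \frac{87498}{12097} = \frac{37096}{\frac{1}{-68 - \frac{1}{4}} \left(-95 - \frac{1}{4}\right)} - \frac{87498}{12097} = \frac{37096}{\frac{1}{- \frac{273}{4}} \left(- \frac{381}{4}\right)} - \frac{87498}{12097} = \frac{37096}{\left(- \frac{4}{273}\right) \left(- \frac{381}{4}\right)} - \frac{87498}{12097} = \frac{37096}{\frac{127}{91}} - \frac{87498}{12097} = 37096 \cdot \frac{91}{127} - \frac{87498}{12097} = \frac{3375736}{127} - \frac{87498}{12097} = \frac{40825166146}{1536319}$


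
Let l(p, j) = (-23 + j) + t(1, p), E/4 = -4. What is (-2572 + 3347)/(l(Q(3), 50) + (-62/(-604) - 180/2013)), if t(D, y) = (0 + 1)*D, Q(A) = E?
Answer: 157047550/5676657 ≈ 27.665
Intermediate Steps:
E = -16 (E = 4*(-4) = -16)
Q(A) = -16
t(D, y) = D (t(D, y) = 1*D = D)
l(p, j) = -22 + j (l(p, j) = (-23 + j) + 1 = -22 + j)
(-2572 + 3347)/(l(Q(3), 50) + (-62/(-604) - 180/2013)) = (-2572 + 3347)/((-22 + 50) + (-62/(-604) - 180/2013)) = 775/(28 + (-62*(-1/604) - 180*1/2013)) = 775/(28 + (31/302 - 60/671)) = 775/(28 + 2681/202642) = 775/(5676657/202642) = 775*(202642/5676657) = 157047550/5676657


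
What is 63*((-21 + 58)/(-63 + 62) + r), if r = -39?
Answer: -4788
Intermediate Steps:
63*((-21 + 58)/(-63 + 62) + r) = 63*((-21 + 58)/(-63 + 62) - 39) = 63*(37/(-1) - 39) = 63*(37*(-1) - 39) = 63*(-37 - 39) = 63*(-76) = -4788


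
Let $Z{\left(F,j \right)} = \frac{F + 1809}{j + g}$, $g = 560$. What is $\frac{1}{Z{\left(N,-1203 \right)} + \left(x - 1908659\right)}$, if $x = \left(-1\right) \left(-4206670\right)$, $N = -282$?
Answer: $\frac{643}{1477619546} \approx 4.3516 \cdot 10^{-7}$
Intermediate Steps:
$Z{\left(F,j \right)} = \frac{1809 + F}{560 + j}$ ($Z{\left(F,j \right)} = \frac{F + 1809}{j + 560} = \frac{1809 + F}{560 + j}$)
$x = 4206670$
$\frac{1}{Z{\left(N,-1203 \right)} + \left(x - 1908659\right)} = \frac{1}{\frac{1809 - 282}{560 - 1203} + \left(4206670 - 1908659\right)} = \frac{1}{\frac{1}{-643} \cdot 1527 + \left(4206670 - 1908659\right)} = \frac{1}{\left(- \frac{1}{643}\right) 1527 + 2298011} = \frac{1}{- \frac{1527}{643} + 2298011} = \frac{1}{\frac{1477619546}{643}} = \frac{643}{1477619546}$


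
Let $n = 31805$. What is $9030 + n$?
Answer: $40835$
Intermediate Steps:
$9030 + n = 9030 + 31805 = 40835$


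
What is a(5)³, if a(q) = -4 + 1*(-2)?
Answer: -216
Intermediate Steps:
a(q) = -6 (a(q) = -4 - 2 = -6)
a(5)³ = (-6)³ = -216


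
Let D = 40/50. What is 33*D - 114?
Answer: -438/5 ≈ -87.600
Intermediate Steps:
D = 4/5 (D = 40*(1/50) = 4/5 ≈ 0.80000)
33*D - 114 = 33*(4/5) - 114 = 132/5 - 114 = -438/5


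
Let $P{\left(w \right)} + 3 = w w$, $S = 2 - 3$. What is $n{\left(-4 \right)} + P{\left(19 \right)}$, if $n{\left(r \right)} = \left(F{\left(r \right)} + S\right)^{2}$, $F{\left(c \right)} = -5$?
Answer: $394$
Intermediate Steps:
$S = -1$
$n{\left(r \right)} = 36$ ($n{\left(r \right)} = \left(-5 - 1\right)^{2} = \left(-6\right)^{2} = 36$)
$P{\left(w \right)} = -3 + w^{2}$ ($P{\left(w \right)} = -3 + w w = -3 + w^{2}$)
$n{\left(-4 \right)} + P{\left(19 \right)} = 36 - \left(3 - 19^{2}\right) = 36 + \left(-3 + 361\right) = 36 + 358 = 394$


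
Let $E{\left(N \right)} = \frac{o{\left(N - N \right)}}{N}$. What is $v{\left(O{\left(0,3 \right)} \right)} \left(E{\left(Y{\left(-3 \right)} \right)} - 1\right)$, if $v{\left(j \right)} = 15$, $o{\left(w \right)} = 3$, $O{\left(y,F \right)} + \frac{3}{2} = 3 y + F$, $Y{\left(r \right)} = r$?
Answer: $-30$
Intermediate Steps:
$O{\left(y,F \right)} = - \frac{3}{2} + F + 3 y$ ($O{\left(y,F \right)} = - \frac{3}{2} + \left(3 y + F\right) = - \frac{3}{2} + \left(F + 3 y\right) = - \frac{3}{2} + F + 3 y$)
$E{\left(N \right)} = \frac{3}{N}$
$v{\left(O{\left(0,3 \right)} \right)} \left(E{\left(Y{\left(-3 \right)} \right)} - 1\right) = 15 \left(\frac{3}{-3} - 1\right) = 15 \left(3 \left(- \frac{1}{3}\right) - 1\right) = 15 \left(-1 - 1\right) = 15 \left(-2\right) = -30$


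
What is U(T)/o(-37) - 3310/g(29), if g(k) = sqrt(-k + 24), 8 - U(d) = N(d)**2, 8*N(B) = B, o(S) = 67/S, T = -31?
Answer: 16613/4288 + 662*I*sqrt(5) ≈ 3.8743 + 1480.3*I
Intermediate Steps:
N(B) = B/8
U(d) = 8 - d**2/64 (U(d) = 8 - (d/8)**2 = 8 - d**2/64)
g(k) = sqrt(24 - k)
U(T)/o(-37) - 3310/g(29) = (8 - 1/64*(-31)**2)/((67/(-37))) - 3310/sqrt(24 - 1*29) = (8 - 1/64*961)/((67*(-1/37))) - 3310/sqrt(24 - 29) = (8 - 961/64)/(-67/37) - 3310*(-I*sqrt(5)/5) = -449/64*(-37/67) - 3310*(-I*sqrt(5)/5) = 16613/4288 - (-662)*I*sqrt(5) = 16613/4288 + 662*I*sqrt(5)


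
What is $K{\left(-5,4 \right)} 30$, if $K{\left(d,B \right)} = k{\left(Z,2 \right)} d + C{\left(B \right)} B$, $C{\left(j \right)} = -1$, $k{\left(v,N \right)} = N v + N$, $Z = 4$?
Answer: $-1620$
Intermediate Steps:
$k{\left(v,N \right)} = N + N v$
$K{\left(d,B \right)} = - B + 10 d$ ($K{\left(d,B \right)} = 2 \left(1 + 4\right) d - B = 2 \cdot 5 d - B = 10 d - B = - B + 10 d$)
$K{\left(-5,4 \right)} 30 = \left(\left(-1\right) 4 + 10 \left(-5\right)\right) 30 = \left(-4 - 50\right) 30 = \left(-54\right) 30 = -1620$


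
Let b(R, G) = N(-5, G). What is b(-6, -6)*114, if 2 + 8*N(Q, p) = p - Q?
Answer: -171/4 ≈ -42.750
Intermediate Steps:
N(Q, p) = -¼ - Q/8 + p/8 (N(Q, p) = -¼ + (p - Q)/8 = -¼ + (-Q/8 + p/8) = -¼ - Q/8 + p/8)
b(R, G) = 3/8 + G/8 (b(R, G) = -¼ - ⅛*(-5) + G/8 = -¼ + 5/8 + G/8 = 3/8 + G/8)
b(-6, -6)*114 = (3/8 + (⅛)*(-6))*114 = (3/8 - ¾)*114 = -3/8*114 = -171/4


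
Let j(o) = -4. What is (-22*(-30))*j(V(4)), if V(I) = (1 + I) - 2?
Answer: -2640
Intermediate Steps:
V(I) = -1 + I
(-22*(-30))*j(V(4)) = -22*(-30)*(-4) = 660*(-4) = -2640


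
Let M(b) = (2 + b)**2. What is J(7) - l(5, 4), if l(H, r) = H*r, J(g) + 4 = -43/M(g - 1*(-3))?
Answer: -3499/144 ≈ -24.299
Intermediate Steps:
J(g) = -4 - 43/(5 + g)**2 (J(g) = -4 - 43/(2 + (g - 1*(-3)))**2 = -4 - 43/(2 + (g + 3))**2 = -4 - 43/(2 + (3 + g))**2 = -4 - 43/(5 + g)**2)
J(7) - l(5, 4) = (-4 - 43/(5 + 7)**2) - 5*4 = (-4 - 43/12**2) - 1*20 = (-4 - 43*1/144) - 20 = (-4 - 43/144) - 20 = -619/144 - 20 = -3499/144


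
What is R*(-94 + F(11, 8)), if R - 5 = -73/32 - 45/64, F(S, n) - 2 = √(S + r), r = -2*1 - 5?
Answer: -5805/32 ≈ -181.41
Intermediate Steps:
r = -7 (r = -2 - 5 = -7)
F(S, n) = 2 + √(-7 + S) (F(S, n) = 2 + √(S - 7) = 2 + √(-7 + S))
R = 129/64 (R = 5 + (-73/32 - 45/64) = 5 - 191/64 = 129/64 ≈ 2.0156)
R*(-94 + F(11, 8)) = 129*(-94 + (2 + √(-7 + 11)))/64 = 129*(-94 + (2 + √4))/64 = 129*(-94 + (2 + 2))/64 = 129*(-94 + 4)/64 = (129/64)*(-90) = -5805/32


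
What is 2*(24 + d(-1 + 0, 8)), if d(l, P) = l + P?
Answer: 62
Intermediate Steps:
d(l, P) = P + l
2*(24 + d(-1 + 0, 8)) = 2*(24 + (8 + (-1 + 0))) = 2*(24 + (8 - 1)) = 2*(24 + 7) = 2*31 = 62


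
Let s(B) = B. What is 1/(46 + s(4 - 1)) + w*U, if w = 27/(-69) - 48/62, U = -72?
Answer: 2932481/34937 ≈ 83.936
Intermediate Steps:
w = -831/713 (w = 27*(-1/69) - 48*1/62 = -9/23 - 24/31 = -831/713 ≈ -1.1655)
1/(46 + s(4 - 1)) + w*U = 1/(46 + (4 - 1)) - 831/713*(-72) = 1/(46 + 3) + 59832/713 = 1/49 + 59832/713 = 2932481/34937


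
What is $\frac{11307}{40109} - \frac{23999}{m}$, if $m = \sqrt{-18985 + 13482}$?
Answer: $\frac{11307}{40109} + \frac{23999 i \sqrt{5503}}{5503} \approx 0.28191 + 323.51 i$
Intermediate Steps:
$m = i \sqrt{5503}$ ($m = \sqrt{-5503} = i \sqrt{5503} \approx 74.182 i$)
$\frac{11307}{40109} - \frac{23999}{m} = \frac{11307}{40109} - \frac{23999}{i \sqrt{5503}} = 11307 \cdot \frac{1}{40109} - 23999 \left(- \frac{i \sqrt{5503}}{5503}\right) = \frac{11307}{40109} + \frac{23999 i \sqrt{5503}}{5503}$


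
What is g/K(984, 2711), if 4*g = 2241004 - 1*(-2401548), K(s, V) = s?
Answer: 580319/492 ≈ 1179.5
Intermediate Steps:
g = 1160638 (g = (2241004 - 1*(-2401548))/4 = (2241004 + 2401548)/4 = (¼)*4642552 = 1160638)
g/K(984, 2711) = 1160638/984 = 1160638*(1/984) = 580319/492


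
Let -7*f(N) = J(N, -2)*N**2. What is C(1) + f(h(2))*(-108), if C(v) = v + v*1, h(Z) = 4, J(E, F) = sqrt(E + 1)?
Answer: 2 + 1728*sqrt(5)/7 ≈ 553.99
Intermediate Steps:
J(E, F) = sqrt(1 + E)
C(v) = 2*v (C(v) = v + v = 2*v)
f(N) = -N**2*sqrt(1 + N)/7 (f(N) = -sqrt(1 + N)*N**2/7 = -N**2*sqrt(1 + N)/7)
C(1) + f(h(2))*(-108) = 2*1 - 1/7*4**2*sqrt(1 + 4)*(-108) = 2 - 1/7*16*sqrt(5)*(-108) = 2 - 16*sqrt(5)/7*(-108) = 2 + 1728*sqrt(5)/7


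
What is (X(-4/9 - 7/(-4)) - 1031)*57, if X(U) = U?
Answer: -704311/12 ≈ -58693.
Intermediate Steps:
(X(-4/9 - 7/(-4)) - 1031)*57 = ((-4/9 - 7/(-4)) - 1031)*57 = ((-4*⅑ - 7*(-¼)) - 1031)*57 = ((-4/9 + 7/4) - 1031)*57 = (47/36 - 1031)*57 = -37069/36*57 = -704311/12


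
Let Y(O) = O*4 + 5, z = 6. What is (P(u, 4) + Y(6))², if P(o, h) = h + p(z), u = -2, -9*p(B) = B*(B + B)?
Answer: 625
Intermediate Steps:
p(B) = -2*B²/9 (p(B) = -B*(B + B)/9 = -B*2*B/9 = -2*B²/9)
P(o, h) = -8 + h (P(o, h) = h - 2/9*6² = h - 2/9*36 = h - 8 = -8 + h)
Y(O) = 5 + 4*O (Y(O) = 4*O + 5 = 5 + 4*O)
(P(u, 4) + Y(6))² = ((-8 + 4) + (5 + 4*6))² = (-4 + (5 + 24))² = (-4 + 29)² = 25² = 625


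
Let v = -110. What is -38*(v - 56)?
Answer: 6308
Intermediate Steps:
-38*(v - 56) = -38*(-110 - 56) = -38*(-166) = 6308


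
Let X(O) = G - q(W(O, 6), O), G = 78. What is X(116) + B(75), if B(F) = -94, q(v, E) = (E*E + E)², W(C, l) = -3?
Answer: -184199200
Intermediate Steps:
q(v, E) = (E + E²)² (q(v, E) = (E² + E)² = (E + E²)²)
X(O) = 78 - O²*(1 + O)²
X(116) + B(75) = (78 - 1*116²*(1 + 116)²) - 94 = (78 - 1*13456*117²) - 94 = (78 - 1*13456*13689) - 94 = (78 - 184199184) - 94 = -184199106 - 94 = -184199200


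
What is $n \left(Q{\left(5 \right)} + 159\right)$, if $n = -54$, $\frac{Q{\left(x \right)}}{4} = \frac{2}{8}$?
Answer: $-8640$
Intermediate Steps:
$Q{\left(x \right)} = 1$ ($Q{\left(x \right)} = 4 \cdot \frac{2}{8} = 4 \cdot 2 \cdot \frac{1}{8} = 4 \cdot \frac{1}{4} = 1$)
$n \left(Q{\left(5 \right)} + 159\right) = - 54 \left(1 + 159\right) = \left(-54\right) 160 = -8640$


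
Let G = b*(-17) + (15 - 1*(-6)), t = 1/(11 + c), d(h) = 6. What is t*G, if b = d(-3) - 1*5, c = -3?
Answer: ½ ≈ 0.50000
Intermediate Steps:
t = ⅛ (t = 1/(11 - 3) = 1/8 = ⅛ ≈ 0.12500)
b = 1 (b = 6 - 1*5 = 6 - 5 = 1)
G = 4 (G = 1*(-17) + (15 - 1*(-6)) = -17 + (15 + 6) = -17 + 21 = 4)
t*G = (⅛)*4 = ½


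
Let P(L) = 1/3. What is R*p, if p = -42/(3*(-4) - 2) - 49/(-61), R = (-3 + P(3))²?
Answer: 14848/549 ≈ 27.046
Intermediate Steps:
P(L) = ⅓
R = 64/9 (R = (-3 + ⅓)² = (-8/3)² = 64/9 ≈ 7.1111)
p = 232/61 (p = -42/(-12 - 2) - 49*(-1/61) = -42/(-14) + 49/61 = -42*(-1/14) + 49/61 = 3 + 49/61 = 232/61 ≈ 3.8033)
R*p = (64/9)*(232/61) = 14848/549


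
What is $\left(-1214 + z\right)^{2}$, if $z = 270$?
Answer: $891136$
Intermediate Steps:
$\left(-1214 + z\right)^{2} = \left(-1214 + 270\right)^{2} = \left(-944\right)^{2} = 891136$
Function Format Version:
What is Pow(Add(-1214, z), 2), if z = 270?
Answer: 891136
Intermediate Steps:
Pow(Add(-1214, z), 2) = Pow(Add(-1214, 270), 2) = Pow(-944, 2) = 891136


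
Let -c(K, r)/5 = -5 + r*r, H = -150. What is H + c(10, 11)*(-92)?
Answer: 53210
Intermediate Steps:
c(K, r) = 25 - 5*r**2 (c(K, r) = -5*(-5 + r*r) = -5*(-5 + r**2) = 25 - 5*r**2)
H + c(10, 11)*(-92) = -150 + (25 - 5*11**2)*(-92) = -150 + (25 - 5*121)*(-92) = -150 + (25 - 605)*(-92) = -150 - 580*(-92) = -150 + 53360 = 53210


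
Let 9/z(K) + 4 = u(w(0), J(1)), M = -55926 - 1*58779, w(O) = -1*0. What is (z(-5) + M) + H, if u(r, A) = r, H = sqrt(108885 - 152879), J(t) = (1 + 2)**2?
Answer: -458829/4 + I*sqrt(43994) ≈ -1.1471e+5 + 209.75*I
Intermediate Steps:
w(O) = 0
J(t) = 9 (J(t) = 3**2 = 9)
H = I*sqrt(43994) (H = sqrt(-43994) = I*sqrt(43994) ≈ 209.75*I)
M = -114705 (M = -55926 - 58779 = -114705)
z(K) = -9/4 (z(K) = 9/(-4 + 0) = 9/(-4) = 9*(-1/4) = -9/4)
(z(-5) + M) + H = (-9/4 - 114705) + I*sqrt(43994) = -458829/4 + I*sqrt(43994)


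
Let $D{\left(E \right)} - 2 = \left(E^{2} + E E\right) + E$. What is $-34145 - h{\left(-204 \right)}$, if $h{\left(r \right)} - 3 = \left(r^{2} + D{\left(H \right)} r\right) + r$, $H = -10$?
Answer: $-36392$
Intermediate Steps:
$D{\left(E \right)} = 2 + E + 2 E^{2}$ ($D{\left(E \right)} = 2 + \left(\left(E^{2} + E E\right) + E\right) = 2 + \left(\left(E^{2} + E^{2}\right) + E\right) = 2 + \left(2 E^{2} + E\right) = 2 + \left(E + 2 E^{2}\right) = 2 + E + 2 E^{2}$)
$h{\left(r \right)} = 3 + r^{2} + 193 r$ ($h{\left(r \right)} = 3 + \left(\left(r^{2} + \left(2 - 10 + 2 \left(-10\right)^{2}\right) r\right) + r\right) = 3 + \left(\left(r^{2} + \left(2 - 10 + 2 \cdot 100\right) r\right) + r\right) = 3 + \left(\left(r^{2} + \left(2 - 10 + 200\right) r\right) + r\right) = 3 + \left(\left(r^{2} + 192 r\right) + r\right) = 3 + \left(r^{2} + 193 r\right) = 3 + r^{2} + 193 r$)
$-34145 - h{\left(-204 \right)} = -34145 - \left(3 + \left(-204\right)^{2} + 193 \left(-204\right)\right) = -34145 - \left(3 + 41616 - 39372\right) = -34145 - 2247 = -36392$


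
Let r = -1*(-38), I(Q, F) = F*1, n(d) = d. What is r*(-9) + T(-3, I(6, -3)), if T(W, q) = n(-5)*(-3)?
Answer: -327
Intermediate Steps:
I(Q, F) = F
T(W, q) = 15 (T(W, q) = -5*(-3) = 15)
r = 38
r*(-9) + T(-3, I(6, -3)) = 38*(-9) + 15 = -342 + 15 = -327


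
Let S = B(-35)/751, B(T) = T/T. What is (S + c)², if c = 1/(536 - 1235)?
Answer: 2704/275571452601 ≈ 9.8123e-9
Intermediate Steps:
B(T) = 1
c = -1/699 (c = 1/(-699) = -1/699 ≈ -0.0014306)
S = 1/751 ≈ 0.0013316
(S + c)² = (1/751 - 1/699)² = (-52/524949)² = 2704/275571452601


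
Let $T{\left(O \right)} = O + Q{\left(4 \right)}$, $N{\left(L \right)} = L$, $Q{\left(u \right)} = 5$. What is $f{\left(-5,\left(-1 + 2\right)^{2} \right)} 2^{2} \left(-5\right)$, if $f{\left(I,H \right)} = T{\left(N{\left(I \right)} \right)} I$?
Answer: $0$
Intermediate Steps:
$T{\left(O \right)} = 5 + O$ ($T{\left(O \right)} = O + 5 = 5 + O$)
$f{\left(I,H \right)} = I \left(5 + I\right)$ ($f{\left(I,H \right)} = \left(5 + I\right) I = I \left(5 + I\right)$)
$f{\left(-5,\left(-1 + 2\right)^{2} \right)} 2^{2} \left(-5\right) = - 5 \left(5 - 5\right) 2^{2} \left(-5\right) = \left(-5\right) 0 \cdot 4 \left(-5\right) = 0 \cdot 4 \left(-5\right) = 0 \left(-5\right) = 0$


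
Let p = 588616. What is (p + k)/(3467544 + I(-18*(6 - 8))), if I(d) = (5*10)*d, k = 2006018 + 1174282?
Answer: 942229/867336 ≈ 1.0863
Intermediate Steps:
k = 3180300
I(d) = 50*d
(p + k)/(3467544 + I(-18*(6 - 8))) = (588616 + 3180300)/(3467544 + 50*(-18*(6 - 8))) = 3768916/(3467544 + 50*(-18*(-2))) = 3768916/(3467544 + 50*36) = 3768916/(3467544 + 1800) = 3768916/3469344 = 3768916*(1/3469344) = 942229/867336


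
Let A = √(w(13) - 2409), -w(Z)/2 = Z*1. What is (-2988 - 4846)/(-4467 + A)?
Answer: 17497239/9978262 + 3917*I*√2435/9978262 ≈ 1.7535 + 0.019371*I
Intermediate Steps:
w(Z) = -2*Z
A = I*√2435 (A = √(-2*13 - 2409) = √(-26 - 2409) = √(-2435) = I*√2435 ≈ 49.346*I)
(-2988 - 4846)/(-4467 + A) = (-2988 - 4846)/(-4467 + I*√2435) = -7834/(-4467 + I*√2435)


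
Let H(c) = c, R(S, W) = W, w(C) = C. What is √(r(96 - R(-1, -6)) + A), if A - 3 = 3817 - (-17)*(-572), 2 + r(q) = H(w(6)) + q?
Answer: I*√5798 ≈ 76.145*I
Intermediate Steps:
r(q) = 4 + q (r(q) = -2 + (6 + q) = 4 + q)
A = -5904 (A = 3 + (3817 - (-17)*(-572)) = 3 + (3817 - 1*9724) = 3 + (3817 - 9724) = 3 - 5907 = -5904)
√(r(96 - R(-1, -6)) + A) = √((4 + (96 - 1*(-6))) - 5904) = √((4 + (96 + 6)) - 5904) = √((4 + 102) - 5904) = √(106 - 5904) = √(-5798) = I*√5798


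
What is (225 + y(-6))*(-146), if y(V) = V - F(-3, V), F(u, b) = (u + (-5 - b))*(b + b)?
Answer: -28470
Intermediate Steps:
F(u, b) = 2*b*(-5 + u - b) (F(u, b) = (-5 + u - b)*(2*b) = 2*b*(-5 + u - b))
y(V) = V - 2*V*(-8 - V) (y(V) = V - 2*V*(-5 - 3 - V) = V - 2*V*(-8 - V))
(225 + y(-6))*(-146) = (225 - 6*(17 + 2*(-6)))*(-146) = (225 - 6*(17 - 12))*(-146) = (225 - 6*5)*(-146) = (225 - 30)*(-146) = 195*(-146) = -28470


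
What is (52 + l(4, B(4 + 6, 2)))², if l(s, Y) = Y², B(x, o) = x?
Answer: 23104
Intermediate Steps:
(52 + l(4, B(4 + 6, 2)))² = (52 + (4 + 6)²)² = (52 + 10²)² = (52 + 100)² = 152² = 23104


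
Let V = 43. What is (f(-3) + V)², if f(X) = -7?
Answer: 1296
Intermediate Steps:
(f(-3) + V)² = (-7 + 43)² = 36² = 1296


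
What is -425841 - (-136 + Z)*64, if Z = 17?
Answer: -418225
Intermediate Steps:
-425841 - (-136 + Z)*64 = -425841 - (-136 + 17)*64 = -425841 - (-119)*64 = -425841 - 1*(-7616) = -425841 + 7616 = -418225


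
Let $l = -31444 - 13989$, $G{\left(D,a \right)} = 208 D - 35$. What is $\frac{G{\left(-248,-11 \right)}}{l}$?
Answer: $\frac{51619}{45433} \approx 1.1362$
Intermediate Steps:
$G{\left(D,a \right)} = -35 + 208 D$
$l = -45433$
$\frac{G{\left(-248,-11 \right)}}{l} = \frac{-35 + 208 \left(-248\right)}{-45433} = \left(-35 - 51584\right) \left(- \frac{1}{45433}\right) = \left(-51619\right) \left(- \frac{1}{45433}\right) = \frac{51619}{45433}$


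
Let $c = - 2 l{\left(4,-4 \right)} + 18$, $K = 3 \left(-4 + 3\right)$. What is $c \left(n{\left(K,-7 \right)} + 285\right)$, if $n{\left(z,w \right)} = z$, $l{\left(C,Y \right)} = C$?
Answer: $2820$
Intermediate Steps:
$K = -3$ ($K = 3 \left(-1\right) = -3$)
$c = 10$ ($c = \left(-2\right) 4 + 18 = -8 + 18 = 10$)
$c \left(n{\left(K,-7 \right)} + 285\right) = 10 \left(-3 + 285\right) = 10 \cdot 282 = 2820$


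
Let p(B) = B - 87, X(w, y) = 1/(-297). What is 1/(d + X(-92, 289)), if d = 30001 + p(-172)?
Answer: 297/8833373 ≈ 3.3622e-5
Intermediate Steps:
X(w, y) = -1/297
p(B) = -87 + B
d = 29742 (d = 30001 + (-87 - 172) = 30001 - 259 = 29742)
1/(d + X(-92, 289)) = 1/(29742 - 1/297) = 1/(8833373/297) = 297/8833373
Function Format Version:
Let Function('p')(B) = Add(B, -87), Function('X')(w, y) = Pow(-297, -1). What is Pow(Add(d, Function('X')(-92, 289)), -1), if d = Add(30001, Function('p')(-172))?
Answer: Rational(297, 8833373) ≈ 3.3622e-5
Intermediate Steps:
Function('X')(w, y) = Rational(-1, 297)
Function('p')(B) = Add(-87, B)
d = 29742 (d = Add(30001, Add(-87, -172)) = Add(30001, -259) = 29742)
Pow(Add(d, Function('X')(-92, 289)), -1) = Pow(Add(29742, Rational(-1, 297)), -1) = Pow(Rational(8833373, 297), -1) = Rational(297, 8833373)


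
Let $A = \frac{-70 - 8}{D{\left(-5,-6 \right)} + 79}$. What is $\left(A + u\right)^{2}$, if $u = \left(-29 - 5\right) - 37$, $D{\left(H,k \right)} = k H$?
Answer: $\frac{61105489}{11881} \approx 5143.1$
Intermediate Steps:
$D{\left(H,k \right)} = H k$
$u = -71$ ($u = -34 - 37 = -71$)
$A = - \frac{78}{109}$ ($A = \frac{-70 - 8}{\left(-5\right) \left(-6\right) + 79} = - \frac{78}{30 + 79} = - \frac{78}{109} \approx -0.7156$)
$\left(A + u\right)^{2} = \left(- \frac{78}{109} - 71\right)^{2} = \left(- \frac{7817}{109}\right)^{2} = \frac{61105489}{11881}$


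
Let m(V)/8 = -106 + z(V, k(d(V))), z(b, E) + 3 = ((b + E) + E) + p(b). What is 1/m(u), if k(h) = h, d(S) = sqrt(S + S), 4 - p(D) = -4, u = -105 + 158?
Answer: -3/940 - sqrt(106)/7520 ≈ -0.0045606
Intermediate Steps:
u = 53
p(D) = 8 (p(D) = 4 - 1*(-4) = 4 + 4 = 8)
d(S) = sqrt(2)*sqrt(S) (d(S) = sqrt(2*S) = sqrt(2)*sqrt(S))
z(b, E) = 5 + b + 2*E (z(b, E) = -3 + (((b + E) + E) + 8) = -3 + (((E + b) + E) + 8) = -3 + ((b + 2*E) + 8) = -3 + (8 + b + 2*E) = 5 + b + 2*E)
m(V) = -808 + 8*V + 16*sqrt(2)*sqrt(V) (m(V) = 8*(-106 + (5 + V + 2*(sqrt(2)*sqrt(V)))) = 8*(-106 + (5 + V + 2*sqrt(2)*sqrt(V))) = 8*(-101 + V + 2*sqrt(2)*sqrt(V)) = -808 + 8*V + 16*sqrt(2)*sqrt(V))
1/m(u) = 1/(-808 + 8*53 + 16*sqrt(2)*sqrt(53)) = 1/(-808 + 424 + 16*sqrt(106)) = 1/(-384 + 16*sqrt(106))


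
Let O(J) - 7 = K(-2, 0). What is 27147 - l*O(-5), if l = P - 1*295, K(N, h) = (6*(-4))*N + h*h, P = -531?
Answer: 72577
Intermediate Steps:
K(N, h) = h² - 24*N (K(N, h) = -24*N + h² = h² - 24*N)
O(J) = 55 (O(J) = 7 + (0² - 24*(-2)) = 7 + (0 + 48) = 7 + 48 = 55)
l = -826 (l = -531 - 1*295 = -531 - 295 = -826)
27147 - l*O(-5) = 27147 - (-826)*55 = 27147 - 1*(-45430) = 27147 + 45430 = 72577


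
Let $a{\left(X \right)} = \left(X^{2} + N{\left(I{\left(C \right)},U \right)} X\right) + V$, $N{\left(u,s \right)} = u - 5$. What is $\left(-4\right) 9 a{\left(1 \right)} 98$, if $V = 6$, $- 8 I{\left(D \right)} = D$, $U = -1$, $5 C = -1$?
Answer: $- \frac{35721}{5} \approx -7144.2$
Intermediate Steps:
$C = - \frac{1}{5}$ ($C = \frac{1}{5} \left(-1\right) = - \frac{1}{5} \approx -0.2$)
$I{\left(D \right)} = - \frac{D}{8}$
$N{\left(u,s \right)} = -5 + u$
$a{\left(X \right)} = 6 + X^{2} - \frac{199 X}{40}$ ($a{\left(X \right)} = \left(X^{2} + \left(-5 - - \frac{1}{40}\right) X\right) + 6 = \left(X^{2} + \left(-5 + \frac{1}{40}\right) X\right) + 6 = \left(X^{2} - \frac{199 X}{40}\right) + 6 = 6 + X^{2} - \frac{199 X}{40}$)
$\left(-4\right) 9 a{\left(1 \right)} 98 = \left(-4\right) 9 \left(6 + 1^{2} - \frac{199}{40}\right) 98 = - 36 \left(6 + 1 - \frac{199}{40}\right) 98 = \left(-36\right) \frac{81}{40} \cdot 98 = \left(- \frac{729}{10}\right) 98 = - \frac{35721}{5}$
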